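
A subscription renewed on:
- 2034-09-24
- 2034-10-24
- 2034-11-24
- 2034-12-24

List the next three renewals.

2035-01-24, 2035-02-24, 2035-03-24

Each date is the 24th; the gaps (30, 31, 30) track the month lengths.
The rule is the 24th of each month.
Next: January 2035 → 2035-01-24.
Next: February 2035 → 2035-02-24.
March 2035: 2035-03-24.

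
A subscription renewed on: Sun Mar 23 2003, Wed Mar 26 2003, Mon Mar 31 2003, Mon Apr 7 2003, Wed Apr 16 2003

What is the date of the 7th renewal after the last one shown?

Wed Aug 13 2003

Gaps: 3, 5, 7, 9 days — each gap is 2 larger than the previous one.
Next gap: 11 days. Wed Apr 16 2003 + 11 days = Sun Apr 27 2003.
Next gap: 13 days. Sun Apr 27 2003 + 13 days = Sat May 10 2003.
Next gap: 15 days. Sat May 10 2003 + 15 days = Sun May 25 2003.
Next gap: 17 days. Sun May 25 2003 + 17 days = Wed Jun 11 2003.
Next gap: 19 days. Wed Jun 11 2003 + 19 days = Mon Jun 30 2003.
Next gap: 21 days. Mon Jun 30 2003 + 21 days = Mon Jul 21 2003.
Next gap: 23 days. Mon Jul 21 2003 + 23 days = Wed Aug 13 2003.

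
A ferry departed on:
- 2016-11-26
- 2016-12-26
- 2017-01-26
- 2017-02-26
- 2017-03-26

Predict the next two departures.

Gaps: 30, 31, 31, 28 days — not constant. Every event is on the 26th of the month.
Pattern: the 26th of each month.
April 2017: 2017-04-26.
May 2017: 2017-05-26.

2017-04-26, 2017-05-26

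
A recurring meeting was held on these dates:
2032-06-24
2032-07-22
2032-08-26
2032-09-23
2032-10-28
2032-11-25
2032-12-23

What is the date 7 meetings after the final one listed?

2033-07-28

These are Thursdays at 28- or 35-day spacing (28, 35, 28, 35, 28, 28).
The pattern: 4th Thursday of the month.
January 2033 — 4th Thursday is 2033-01-27.
4th Thursday of February 2033: 2033-02-24.
March 2033 — 4th Thursday is 2033-03-24.
April 2033 — 4th Thursday is 2033-04-28.
4th Thursday of May 2033: 2033-05-26.
4th Thursday of June 2033: 2033-06-23.
4th Thursday of July 2033: 2033-07-28.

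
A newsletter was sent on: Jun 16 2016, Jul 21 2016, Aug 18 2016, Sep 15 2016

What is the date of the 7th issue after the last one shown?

These are Thursdays at 28- or 35-day spacing (35, 28, 28).
The pattern: 3rd Thursday of the month.
3rd Thursday of October 2016: Oct 20 2016.
3rd Thursday of November 2016: Nov 17 2016.
3rd Thursday of December 2016: Dec 15 2016.
January 2017 — 3rd Thursday is Jan 19 2017.
February 2017 — 3rd Thursday is Feb 16 2017.
March 2017 — 3rd Thursday is Mar 16 2017.
3rd Thursday of April 2017: Apr 20 2017.

Apr 20 2017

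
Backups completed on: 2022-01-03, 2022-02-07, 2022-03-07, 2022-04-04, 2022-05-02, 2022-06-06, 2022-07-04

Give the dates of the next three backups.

These are Mondays at 28- or 35-day spacing (35, 28, 28, 28, 35, 28).
The pattern: 1st Monday of the month.
August 2022 — 1st Monday is 2022-08-01.
1st Monday of September 2022: 2022-09-05.
October 2022 — 1st Monday is 2022-10-03.

2022-08-01, 2022-09-05, 2022-10-03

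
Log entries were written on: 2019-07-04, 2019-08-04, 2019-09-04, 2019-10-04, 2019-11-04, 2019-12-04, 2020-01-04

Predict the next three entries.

2020-02-04, 2020-03-04, 2020-04-04

The day-of-month is always 4 (31, 31, 30, 31, 30, 31 days between events).
So this recurs on the 4th of each month.
Next: February 2020 → 2020-02-04.
March 2020: 2020-03-04.
Next: April 2020 → 2020-04-04.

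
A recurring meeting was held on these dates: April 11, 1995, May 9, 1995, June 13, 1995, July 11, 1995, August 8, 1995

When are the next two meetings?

September 12, 1995; October 10, 1995

All dates are Tuesdays, 28, 35, 28, 28 days apart.
Specifically, the 2nd Tuesday of each month.
September 1995 — 2nd Tuesday is September 12, 1995.
October 1995 — 2nd Tuesday is October 10, 1995.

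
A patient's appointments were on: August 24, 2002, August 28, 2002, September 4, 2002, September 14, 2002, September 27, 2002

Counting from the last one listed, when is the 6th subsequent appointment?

Gaps: 4, 7, 10, 13 days — each gap is 3 larger than the previous one.
Next gap: 16 days. September 27, 2002 + 16 days = October 13, 2002.
Next gap: 19 days. October 13, 2002 + 19 days = November 1, 2002.
Next gap: 22 days. November 1, 2002 + 22 days = November 23, 2002.
Next gap: 25 days. November 23, 2002 + 25 days = December 18, 2002.
Next gap: 28 days. December 18, 2002 + 28 days = January 15, 2003.
Next gap: 31 days. January 15, 2003 + 31 days = February 15, 2003.

February 15, 2003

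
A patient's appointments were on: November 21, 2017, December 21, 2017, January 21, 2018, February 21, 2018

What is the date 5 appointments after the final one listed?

The day-of-month is always 21 (30, 31, 31 days between events).
So this recurs on the 21st of each month.
March 2018: March 21, 2018.
Next: April 2018 → April 21, 2018.
Next: May 2018 → May 21, 2018.
Next: June 2018 → June 21, 2018.
Next: July 2018 → July 21, 2018.

July 21, 2018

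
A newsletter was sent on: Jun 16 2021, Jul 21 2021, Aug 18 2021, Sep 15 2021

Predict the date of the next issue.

These are Wednesdays at 28- or 35-day spacing (35, 28, 28).
The pattern: 3rd Wednesday of the month.
October 2021 — 3rd Wednesday is Oct 20 2021.

Oct 20 2021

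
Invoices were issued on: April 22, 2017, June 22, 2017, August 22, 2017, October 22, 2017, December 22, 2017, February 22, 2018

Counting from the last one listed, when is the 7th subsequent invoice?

April 22, 2019

Each date is the 22nd; the gaps (61, 61, 61, 61, 62) track the month lengths.
The rule is the 22nd of every 2 months.
April 2018: April 22, 2018.
June 2018: June 22, 2018.
August 2018: August 22, 2018.
Next: October 2018 → October 22, 2018.
December 2018: December 22, 2018.
February 2019: February 22, 2019.
April 2019: April 22, 2019.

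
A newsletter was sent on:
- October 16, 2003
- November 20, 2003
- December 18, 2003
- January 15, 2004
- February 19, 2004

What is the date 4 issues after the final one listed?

June 17, 2004

Gaps: 35, 28, 28, 35 days — a mix of 28 and 35. Every date is a Thursday.
Each is the 3rd Thursday of its month.
3rd Thursday of March 2004: March 18, 2004.
3rd Thursday of April 2004: April 15, 2004.
May 2004 — 3rd Thursday is May 20, 2004.
June 2004 — 3rd Thursday is June 17, 2004.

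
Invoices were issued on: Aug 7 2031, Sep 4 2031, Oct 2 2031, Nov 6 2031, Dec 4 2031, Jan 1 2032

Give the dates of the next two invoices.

All dates are Thursdays, 28, 28, 35, 28, 28 days apart.
Specifically, the 1st Thursday of each month.
1st Thursday of February 2032: Feb 5 2032.
1st Thursday of March 2032: Mar 4 2032.

Feb 5 2032, Mar 4 2032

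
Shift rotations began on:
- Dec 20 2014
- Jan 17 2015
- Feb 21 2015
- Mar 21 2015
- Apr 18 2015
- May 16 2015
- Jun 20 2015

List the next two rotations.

Jul 18 2015, Aug 15 2015

Gaps: 28, 35, 28, 28, 28, 35 days — a mix of 28 and 35. Every date is a Saturday.
Each is the 3rd Saturday of its month.
3rd Saturday of July 2015: Jul 18 2015.
3rd Saturday of August 2015: Aug 15 2015.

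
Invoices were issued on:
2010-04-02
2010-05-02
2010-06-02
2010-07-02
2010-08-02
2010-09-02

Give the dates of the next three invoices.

Gaps: 30, 31, 30, 31, 31 days — not constant. Every event is on the 2nd of the month.
Pattern: the 2nd of each month.
October 2010: 2010-10-02.
November 2010: 2010-11-02.
Next: December 2010 → 2010-12-02.

2010-10-02, 2010-11-02, 2010-12-02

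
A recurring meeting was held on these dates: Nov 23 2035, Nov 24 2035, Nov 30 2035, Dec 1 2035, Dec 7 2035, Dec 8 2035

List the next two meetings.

Dec 14 2035, Dec 15 2035

Gaps: 1, 6, 1, 6, 1 days — not constant, but cyclic with period 2.
The events fall on every Friday and Saturday.
The following Friday is Dec 14 2035.
The following Saturday is Dec 15 2035.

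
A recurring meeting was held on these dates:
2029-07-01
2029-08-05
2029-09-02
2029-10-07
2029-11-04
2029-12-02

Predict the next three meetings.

Gaps: 35, 28, 35, 28, 28 days — a mix of 28 and 35. Every date is a Sunday.
Each is the 1st Sunday of its month.
January 2030 — 1st Sunday is 2030-01-06.
February 2030 — 1st Sunday is 2030-02-03.
1st Sunday of March 2030: 2030-03-03.

2030-01-06, 2030-02-03, 2030-03-03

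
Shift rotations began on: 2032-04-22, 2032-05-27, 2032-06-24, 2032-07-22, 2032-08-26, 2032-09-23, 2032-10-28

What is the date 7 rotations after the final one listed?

2033-05-26

Gaps: 35, 28, 28, 35, 28, 35 days — a mix of 28 and 35. Every date is a Thursday.
Each is the 4th Thursday of its month.
November 2032 — 4th Thursday is 2032-11-25.
4th Thursday of December 2032: 2032-12-23.
4th Thursday of January 2033: 2033-01-27.
February 2033 — 4th Thursday is 2033-02-24.
March 2033 — 4th Thursday is 2033-03-24.
4th Thursday of April 2033: 2033-04-28.
4th Thursday of May 2033: 2033-05-26.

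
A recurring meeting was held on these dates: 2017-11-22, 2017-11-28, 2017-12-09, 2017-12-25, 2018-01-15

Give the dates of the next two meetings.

2018-02-10, 2018-03-13

Gaps: 6, 11, 16, 21 days — each gap is 5 larger than the previous one.
Next gap: 26 days. 2018-01-15 + 26 days = 2018-02-10.
Next gap: 31 days. 2018-02-10 + 31 days = 2018-03-13.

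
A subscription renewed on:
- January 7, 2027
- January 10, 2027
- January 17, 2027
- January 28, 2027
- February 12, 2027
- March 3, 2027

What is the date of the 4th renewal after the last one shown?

June 27, 2027

Intervals are 3, 7, 11, 15, 19 days — an arithmetic progression with common difference 4.
Next gap: 23 days. March 3, 2027 + 23 days = March 26, 2027.
Next gap: 27 days. March 26, 2027 + 27 days = April 22, 2027.
Next gap: 31 days. April 22, 2027 + 31 days = May 23, 2027.
Next gap: 35 days. May 23, 2027 + 35 days = June 27, 2027.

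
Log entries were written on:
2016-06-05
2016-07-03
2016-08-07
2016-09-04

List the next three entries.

Gaps: 28, 35, 28 days — a mix of 28 and 35. Every date is a Sunday.
Each is the 1st Sunday of its month.
October 2016 — 1st Sunday is 2016-10-02.
1st Sunday of November 2016: 2016-11-06.
1st Sunday of December 2016: 2016-12-04.

2016-10-02, 2016-11-06, 2016-12-04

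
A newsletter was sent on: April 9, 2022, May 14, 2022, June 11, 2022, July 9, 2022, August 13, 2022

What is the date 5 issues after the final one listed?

January 14, 2023

Gaps: 35, 28, 28, 35 days — a mix of 28 and 35. Every date is a Saturday.
Each is the 2nd Saturday of its month.
September 2022 — 2nd Saturday is September 10, 2022.
2nd Saturday of October 2022: October 8, 2022.
November 2022 — 2nd Saturday is November 12, 2022.
2nd Saturday of December 2022: December 10, 2022.
2nd Saturday of January 2023: January 14, 2023.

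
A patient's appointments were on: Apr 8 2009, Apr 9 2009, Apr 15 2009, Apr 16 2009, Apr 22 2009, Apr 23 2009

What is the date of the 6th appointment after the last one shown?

Gaps: 1, 6, 1, 6, 1 days — not constant, but cyclic with period 2.
The events fall on every Wednesday and Thursday.
Next Wednesday: Apr 29 2009.
Next Thursday: Apr 30 2009.
Next Wednesday: May 6 2009.
The following Thursday is May 7 2009.
The following Wednesday is May 13 2009.
Next Thursday: May 14 2009.

May 14 2009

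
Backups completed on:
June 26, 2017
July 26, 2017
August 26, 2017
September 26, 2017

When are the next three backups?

Each date is the 26th; the gaps (30, 31, 31) track the month lengths.
The rule is the 26th of each month.
Next: October 2017 → October 26, 2017.
Next: November 2017 → November 26, 2017.
December 2017: December 26, 2017.

October 26, 2017; November 26, 2017; December 26, 2017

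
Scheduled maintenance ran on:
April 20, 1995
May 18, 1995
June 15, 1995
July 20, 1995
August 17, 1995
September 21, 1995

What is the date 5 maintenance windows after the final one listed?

February 15, 1996

Gaps: 28, 28, 35, 28, 35 days — a mix of 28 and 35. Every date is a Thursday.
Each is the 3rd Thursday of its month.
October 1995 — 3rd Thursday is October 19, 1995.
November 1995 — 3rd Thursday is November 16, 1995.
December 1995 — 3rd Thursday is December 21, 1995.
January 1996 — 3rd Thursday is January 18, 1996.
February 1996 — 3rd Thursday is February 15, 1996.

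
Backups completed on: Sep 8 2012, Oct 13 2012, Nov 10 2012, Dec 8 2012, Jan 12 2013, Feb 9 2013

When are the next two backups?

Mar 9 2013, Apr 13 2013

These are Saturdays at 28- or 35-day spacing (35, 28, 28, 35, 28).
The pattern: 2nd Saturday of the month.
March 2013 — 2nd Saturday is Mar 9 2013.
April 2013 — 2nd Saturday is Apr 13 2013.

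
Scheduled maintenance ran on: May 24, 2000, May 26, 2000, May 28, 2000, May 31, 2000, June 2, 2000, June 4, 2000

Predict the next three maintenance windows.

June 7, 2000; June 9, 2000; June 11, 2000

Every event lands on a Wednesday or Friday or Sunday (gaps cycle 2, 2, 3, 2, 2).
So the schedule is: every Wednesday, Friday and Sunday.
Next Wednesday: June 7, 2000.
Next Friday: June 9, 2000.
The following Sunday is June 11, 2000.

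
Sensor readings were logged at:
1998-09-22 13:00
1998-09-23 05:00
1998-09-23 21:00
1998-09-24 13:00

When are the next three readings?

Spacing: 16, 16, 16 h — constant 16 h.
1998-09-24 13:00 + 16 h = 1998-09-25 05:00.
1998-09-25 05:00 + 16 h = 1998-09-25 21:00.
1998-09-25 21:00 + 16 h = 1998-09-26 13:00.

1998-09-25 05:00, 1998-09-25 21:00, 1998-09-26 13:00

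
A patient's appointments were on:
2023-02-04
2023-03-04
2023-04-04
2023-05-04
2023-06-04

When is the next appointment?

2023-07-04

Gaps: 28, 31, 30, 31 days — not constant. Every event is on the 4th of the month.
Pattern: the 4th of each month.
Next: July 2023 → 2023-07-04.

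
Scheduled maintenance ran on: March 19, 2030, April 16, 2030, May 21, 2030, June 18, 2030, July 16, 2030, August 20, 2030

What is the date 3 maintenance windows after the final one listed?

November 19, 2030

Gaps: 28, 35, 28, 28, 35 days — a mix of 28 and 35. Every date is a Tuesday.
Each is the 3rd Tuesday of its month.
September 2030 — 3rd Tuesday is September 17, 2030.
October 2030 — 3rd Tuesday is October 15, 2030.
November 2030 — 3rd Tuesday is November 19, 2030.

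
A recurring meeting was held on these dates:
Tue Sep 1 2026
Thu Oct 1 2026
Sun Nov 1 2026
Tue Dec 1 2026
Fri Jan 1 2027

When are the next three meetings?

The day-of-month is always 1 (30, 31, 30, 31 days between events).
So this recurs on the 1st of each month.
Next: February 2027 → Mon Feb 1 2027.
Next: March 2027 → Mon Mar 1 2027.
Next: April 2027 → Thu Apr 1 2027.

Mon Feb 1 2027, Mon Mar 1 2027, Thu Apr 1 2027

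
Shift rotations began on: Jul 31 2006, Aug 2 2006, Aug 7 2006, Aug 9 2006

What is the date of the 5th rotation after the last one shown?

Every event lands on a Monday or Wednesday (gaps cycle 2, 5, 2).
So the schedule is: every Monday and Wednesday.
Next Monday: Aug 14 2006.
The following Wednesday is Aug 16 2006.
Next Monday: Aug 21 2006.
The following Wednesday is Aug 23 2006.
Next Monday: Aug 28 2006.

Aug 28 2006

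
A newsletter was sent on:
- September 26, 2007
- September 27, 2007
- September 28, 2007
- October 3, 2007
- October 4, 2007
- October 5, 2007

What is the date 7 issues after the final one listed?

October 24, 2007

Gaps: 1, 1, 5, 1, 1 days — not constant, but cyclic with period 3.
The events fall on every Wednesday, Thursday and Friday.
Next Wednesday: October 10, 2007.
The following Thursday is October 11, 2007.
Next Friday: October 12, 2007.
Next Wednesday: October 17, 2007.
The following Thursday is October 18, 2007.
The following Friday is October 19, 2007.
The following Wednesday is October 24, 2007.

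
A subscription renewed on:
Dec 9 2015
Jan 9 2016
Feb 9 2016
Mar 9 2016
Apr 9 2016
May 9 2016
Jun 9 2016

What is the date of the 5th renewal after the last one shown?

Nov 9 2016

Gaps: 31, 31, 29, 31, 30, 31 days — not constant. Every event is on the 9th of the month.
Pattern: the 9th of each month.
July 2016: Jul 9 2016.
Next: August 2016 → Aug 9 2016.
Next: September 2016 → Sep 9 2016.
Next: October 2016 → Oct 9 2016.
November 2016: Nov 9 2016.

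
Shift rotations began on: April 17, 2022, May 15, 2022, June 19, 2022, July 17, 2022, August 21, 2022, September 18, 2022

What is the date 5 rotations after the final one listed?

February 19, 2023

These are Sundays at 28- or 35-day spacing (28, 35, 28, 35, 28).
The pattern: 3rd Sunday of the month.
October 2022 — 3rd Sunday is October 16, 2022.
November 2022 — 3rd Sunday is November 20, 2022.
December 2022 — 3rd Sunday is December 18, 2022.
January 2023 — 3rd Sunday is January 15, 2023.
February 2023 — 3rd Sunday is February 19, 2023.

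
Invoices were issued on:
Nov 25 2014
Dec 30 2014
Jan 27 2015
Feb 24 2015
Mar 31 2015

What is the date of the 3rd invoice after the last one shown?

These are Tuesdays with 35, 28, 28, 35-day gaps.
Each is the final Tuesday of its month — Dec 30 2014 is past the 28th, so '4th Tuesday' doesn't fit.
Last Tuesday of April 2015: Apr 28 2015.
May 2015 ends with Tuesday May 26 2015.
Last Tuesday of June 2015: Jun 30 2015.

Jun 30 2015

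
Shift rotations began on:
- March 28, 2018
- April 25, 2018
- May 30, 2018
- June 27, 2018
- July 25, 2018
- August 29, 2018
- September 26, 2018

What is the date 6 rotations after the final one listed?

March 27, 2019

These are Wednesdays with 28, 35, 28, 28, 35, 28-day gaps.
Each is the final Wednesday of its month — May 30, 2018 is past the 28th, so '4th Wednesday' doesn't fit.
Last Wednesday of October 2018: October 31, 2018.
Last Wednesday of November 2018: November 28, 2018.
Last Wednesday of December 2018: December 26, 2018.
January 2019 ends with Wednesday January 30, 2019.
February 2019 ends with Wednesday February 27, 2019.
March 2019 ends with Wednesday March 27, 2019.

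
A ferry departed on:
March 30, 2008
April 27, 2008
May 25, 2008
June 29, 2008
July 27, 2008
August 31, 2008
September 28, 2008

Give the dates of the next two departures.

October 26, 2008; November 30, 2008

Every date is a Sunday; gaps 28, 28, 35, 28, 35, 28 days.
Each is the last Sunday of its month (at least one falls on the 29th or later, ruling out '4th Sunday').
Last Sunday of October 2008: October 26, 2008.
Last Sunday of November 2008: November 30, 2008.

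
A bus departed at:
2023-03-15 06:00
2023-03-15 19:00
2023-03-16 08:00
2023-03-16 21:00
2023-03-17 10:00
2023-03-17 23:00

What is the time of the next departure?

Gaps: 13, 13, 13, 13, 13 hours — each event is 13 hours after the previous one.
2023-03-17 23:00 + 13 h = 2023-03-18 12:00.

2023-03-18 12:00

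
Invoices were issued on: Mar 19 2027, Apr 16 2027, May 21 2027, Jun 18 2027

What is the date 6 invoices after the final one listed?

All dates are Fridays, 28, 35, 28 days apart.
Specifically, the 3rd Friday of each month.
3rd Friday of July 2027: Jul 16 2027.
3rd Friday of August 2027: Aug 20 2027.
September 2027 — 3rd Friday is Sep 17 2027.
October 2027 — 3rd Friday is Oct 15 2027.
3rd Friday of November 2027: Nov 19 2027.
3rd Friday of December 2027: Dec 17 2027.

Dec 17 2027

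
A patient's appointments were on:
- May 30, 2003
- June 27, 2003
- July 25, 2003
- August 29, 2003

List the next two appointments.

Every date is a Friday; gaps 28, 28, 35 days.
Each is the last Friday of its month (at least one falls on the 29th or later, ruling out '4th Friday').
Last Friday of September 2003: September 26, 2003.
Last Friday of October 2003: October 31, 2003.

September 26, 2003; October 31, 2003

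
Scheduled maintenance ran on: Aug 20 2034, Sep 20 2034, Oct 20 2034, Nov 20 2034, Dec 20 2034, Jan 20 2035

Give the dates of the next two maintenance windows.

The day-of-month is always 20 (31, 30, 31, 30, 31 days between events).
So this recurs on the 20th of each month.
Next: February 2035 → Feb 20 2035.
March 2035: Mar 20 2035.

Feb 20 2035, Mar 20 2035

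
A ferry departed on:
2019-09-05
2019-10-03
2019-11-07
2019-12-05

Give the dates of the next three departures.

2020-01-02, 2020-02-06, 2020-03-05

All dates are Thursdays, 28, 35, 28 days apart.
Specifically, the 1st Thursday of each month.
1st Thursday of January 2020: 2020-01-02.
February 2020 — 1st Thursday is 2020-02-06.
1st Thursday of March 2020: 2020-03-05.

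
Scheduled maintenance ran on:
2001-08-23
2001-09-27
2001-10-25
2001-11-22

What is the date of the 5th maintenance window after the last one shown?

2002-04-25

All dates are Thursdays, 35, 28, 28 days apart.
Specifically, the 4th Thursday of each month.
December 2001 — 4th Thursday is 2001-12-27.
4th Thursday of January 2002: 2002-01-24.
February 2002 — 4th Thursday is 2002-02-28.
4th Thursday of March 2002: 2002-03-28.
4th Thursday of April 2002: 2002-04-25.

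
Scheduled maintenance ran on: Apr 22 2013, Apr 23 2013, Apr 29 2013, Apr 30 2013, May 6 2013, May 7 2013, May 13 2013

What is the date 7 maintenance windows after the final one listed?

Gaps: 1, 6, 1, 6, 1, 6 days — not constant, but cyclic with period 2.
The events fall on every Monday and Tuesday.
Next Tuesday: May 14 2013.
Next Monday: May 20 2013.
The following Tuesday is May 21 2013.
Next Monday: May 27 2013.
The following Tuesday is May 28 2013.
Next Monday: Jun 3 2013.
The following Tuesday is Jun 4 2013.

Jun 4 2013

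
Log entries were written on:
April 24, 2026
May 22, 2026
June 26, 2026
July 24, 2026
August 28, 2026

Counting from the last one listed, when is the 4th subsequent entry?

These are Fridays at 28- or 35-day spacing (28, 35, 28, 35).
The pattern: 4th Friday of the month.
September 2026 — 4th Friday is September 25, 2026.
October 2026 — 4th Friday is October 23, 2026.
November 2026 — 4th Friday is November 27, 2026.
4th Friday of December 2026: December 25, 2026.

December 25, 2026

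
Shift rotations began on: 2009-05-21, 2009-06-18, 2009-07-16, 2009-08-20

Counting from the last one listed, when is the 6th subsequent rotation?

2010-02-18

Gaps: 28, 28, 35 days — a mix of 28 and 35. Every date is a Thursday.
Each is the 3rd Thursday of its month.
3rd Thursday of September 2009: 2009-09-17.
October 2009 — 3rd Thursday is 2009-10-15.
3rd Thursday of November 2009: 2009-11-19.
3rd Thursday of December 2009: 2009-12-17.
January 2010 — 3rd Thursday is 2010-01-21.
February 2010 — 3rd Thursday is 2010-02-18.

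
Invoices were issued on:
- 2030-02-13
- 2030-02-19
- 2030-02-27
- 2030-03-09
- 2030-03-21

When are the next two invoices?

Gaps: 6, 8, 10, 12 days — each gap is 2 larger than the previous one.
Next gap: 14 days. 2030-03-21 + 14 days = 2030-04-04.
Next gap: 16 days. 2030-04-04 + 16 days = 2030-04-20.

2030-04-04, 2030-04-20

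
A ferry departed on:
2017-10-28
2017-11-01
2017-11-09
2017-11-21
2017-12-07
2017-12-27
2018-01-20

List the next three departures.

Gaps: 4, 8, 12, 16, 20, 24 days — each gap is 4 larger than the previous one.
Next gap: 28 days. 2018-01-20 + 28 days = 2018-02-17.
Next gap: 32 days. 2018-02-17 + 32 days = 2018-03-21.
Next gap: 36 days. 2018-03-21 + 36 days = 2018-04-26.

2018-02-17, 2018-03-21, 2018-04-26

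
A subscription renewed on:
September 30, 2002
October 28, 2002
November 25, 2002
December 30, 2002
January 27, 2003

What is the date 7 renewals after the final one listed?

These are Mondays with 28, 28, 35, 28-day gaps.
Each is the final Monday of its month — September 30, 2002 is past the 28th, so '4th Monday' doesn't fit.
February 2003 ends with Monday February 24, 2003.
Last Monday of March 2003: March 31, 2003.
April 2003 ends with Monday April 28, 2003.
Last Monday of May 2003: May 26, 2003.
June 2003 ends with Monday June 30, 2003.
July 2003 ends with Monday July 28, 2003.
August 2003 ends with Monday August 25, 2003.

August 25, 2003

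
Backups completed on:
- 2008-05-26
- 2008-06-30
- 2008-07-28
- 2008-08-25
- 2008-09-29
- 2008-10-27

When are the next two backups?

2008-11-24, 2008-12-29

Every date is a Monday; gaps 35, 28, 28, 35, 28 days.
Each is the last Monday of its month (at least one falls on the 29th or later, ruling out '4th Monday').
November 2008 ends with Monday 2008-11-24.
December 2008 ends with Monday 2008-12-29.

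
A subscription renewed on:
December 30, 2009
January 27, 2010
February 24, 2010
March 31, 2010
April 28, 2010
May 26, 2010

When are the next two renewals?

All Wednesdays; the gaps (28, 28, 35, 28, 28) vary with month length.
This is the last Wednesday of each month.
June 2010 ends with Wednesday June 30, 2010.
July 2010 ends with Wednesday July 28, 2010.

June 30, 2010; July 28, 2010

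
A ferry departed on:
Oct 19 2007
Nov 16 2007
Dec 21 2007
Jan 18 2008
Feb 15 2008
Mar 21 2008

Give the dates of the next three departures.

Apr 18 2008, May 16 2008, Jun 20 2008

These are Fridays at 28- or 35-day spacing (28, 35, 28, 28, 35).
The pattern: 3rd Friday of the month.
3rd Friday of April 2008: Apr 18 2008.
3rd Friday of May 2008: May 16 2008.
3rd Friday of June 2008: Jun 20 2008.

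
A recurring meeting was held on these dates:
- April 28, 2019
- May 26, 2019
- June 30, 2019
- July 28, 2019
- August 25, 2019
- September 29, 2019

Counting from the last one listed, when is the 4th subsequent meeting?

January 26, 2020

These are Sundays with 28, 35, 28, 28, 35-day gaps.
Each is the final Sunday of its month — June 30, 2019 is past the 28th, so '4th Sunday' doesn't fit.
Last Sunday of October 2019: October 27, 2019.
Last Sunday of November 2019: November 24, 2019.
December 2019 ends with Sunday December 29, 2019.
January 2020 ends with Sunday January 26, 2020.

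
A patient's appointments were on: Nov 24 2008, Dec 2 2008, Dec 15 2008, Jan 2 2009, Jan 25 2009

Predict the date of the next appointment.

The spacing grows by 5 each time: 8, 13, 18, 23 days.
Next gap: 28 days. Jan 25 2009 + 28 days = Feb 22 2009.

Feb 22 2009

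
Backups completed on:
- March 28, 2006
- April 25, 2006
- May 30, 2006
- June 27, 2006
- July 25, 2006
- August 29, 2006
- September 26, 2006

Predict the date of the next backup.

October 31, 2006

Every date is a Tuesday; gaps 28, 35, 28, 28, 35, 28 days.
Each is the last Tuesday of its month (at least one falls on the 29th or later, ruling out '4th Tuesday').
October 2006 ends with Tuesday October 31, 2006.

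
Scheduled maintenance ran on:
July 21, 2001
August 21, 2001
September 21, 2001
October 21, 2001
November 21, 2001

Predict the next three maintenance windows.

Each date is the 21st; the gaps (31, 31, 30, 31) track the month lengths.
The rule is the 21st of each month.
Next: December 2001 → December 21, 2001.
January 2002: January 21, 2002.
February 2002: February 21, 2002.

December 21, 2001; January 21, 2002; February 21, 2002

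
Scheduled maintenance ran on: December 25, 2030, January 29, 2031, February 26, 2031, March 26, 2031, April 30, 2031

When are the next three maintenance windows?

May 28, 2031; June 25, 2031; July 30, 2031

All Wednesdays; the gaps (35, 28, 28, 35) vary with month length.
This is the last Wednesday of each month.
Last Wednesday of May 2031: May 28, 2031.
June 2031 ends with Wednesday June 25, 2031.
Last Wednesday of July 2031: July 30, 2031.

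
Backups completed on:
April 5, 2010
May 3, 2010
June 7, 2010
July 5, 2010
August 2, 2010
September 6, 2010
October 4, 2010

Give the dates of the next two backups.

These are Mondays at 28- or 35-day spacing (28, 35, 28, 28, 35, 28).
The pattern: 1st Monday of the month.
November 2010 — 1st Monday is November 1, 2010.
1st Monday of December 2010: December 6, 2010.

November 1, 2010; December 6, 2010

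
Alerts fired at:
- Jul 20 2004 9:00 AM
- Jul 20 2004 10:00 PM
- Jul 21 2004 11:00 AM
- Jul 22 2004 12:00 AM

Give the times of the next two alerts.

Gaps: 13, 13, 13 hours — each event is 13 hours after the previous one.
Jul 22 2004 12:00 AM + 13 h = Jul 22 2004 1:00 PM.
Jul 22 2004 1:00 PM + 13 h = Jul 23 2004 2:00 AM.

Jul 22 2004 1:00 PM, Jul 23 2004 2:00 AM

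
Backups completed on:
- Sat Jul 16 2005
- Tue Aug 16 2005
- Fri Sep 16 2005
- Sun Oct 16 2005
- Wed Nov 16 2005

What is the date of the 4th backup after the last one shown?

Thu Mar 16 2006

The day-of-month is always 16 (31, 31, 30, 31 days between events).
So this recurs on the 16th of each month.
Next: December 2005 → Fri Dec 16 2005.
January 2006: Mon Jan 16 2006.
February 2006: Thu Feb 16 2006.
March 2006: Thu Mar 16 2006.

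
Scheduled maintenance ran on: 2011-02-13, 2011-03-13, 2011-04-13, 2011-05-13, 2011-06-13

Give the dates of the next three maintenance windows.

2011-07-13, 2011-08-13, 2011-09-13

The day-of-month is always 13 (28, 31, 30, 31 days between events).
So this recurs on the 13th of each month.
July 2011: 2011-07-13.
August 2011: 2011-08-13.
September 2011: 2011-09-13.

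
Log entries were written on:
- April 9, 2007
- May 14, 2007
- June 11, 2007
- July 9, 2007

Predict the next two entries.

Gaps: 35, 28, 28 days — a mix of 28 and 35. Every date is a Monday.
Each is the 2nd Monday of its month.
2nd Monday of August 2007: August 13, 2007.
2nd Monday of September 2007: September 10, 2007.

August 13, 2007; September 10, 2007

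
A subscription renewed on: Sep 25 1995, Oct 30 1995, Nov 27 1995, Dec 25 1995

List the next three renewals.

Jan 29 1996, Feb 26 1996, Mar 25 1996

All Mondays; the gaps (35, 28, 28) vary with month length.
This is the last Monday of each month.
Last Monday of January 1996: Jan 29 1996.
Last Monday of February 1996: Feb 26 1996.
March 1996 ends with Monday Mar 25 1996.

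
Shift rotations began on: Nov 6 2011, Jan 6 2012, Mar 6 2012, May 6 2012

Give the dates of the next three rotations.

The day-of-month is always 6 (61, 60, 61 days between events).
So this recurs on the 6th of every 2 months.
Next: July 2012 → Jul 6 2012.
Next: September 2012 → Sep 6 2012.
November 2012: Nov 6 2012.

Jul 6 2012, Sep 6 2012, Nov 6 2012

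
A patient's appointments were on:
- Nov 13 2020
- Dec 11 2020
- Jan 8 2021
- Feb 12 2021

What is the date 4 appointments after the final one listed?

Jun 11 2021

Gaps: 28, 28, 35 days — a mix of 28 and 35. Every date is a Friday.
Each is the 2nd Friday of its month.
2nd Friday of March 2021: Mar 12 2021.
April 2021 — 2nd Friday is Apr 9 2021.
2nd Friday of May 2021: May 14 2021.
2nd Friday of June 2021: Jun 11 2021.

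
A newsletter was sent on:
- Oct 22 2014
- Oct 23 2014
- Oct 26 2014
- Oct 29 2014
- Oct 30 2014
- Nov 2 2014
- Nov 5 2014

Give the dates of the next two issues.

Nov 6 2014, Nov 9 2014

Every event lands on a Wednesday or Thursday or Sunday (gaps cycle 1, 3, 3, 1, 3, 3).
So the schedule is: every Wednesday, Thursday and Sunday.
Next Thursday: Nov 6 2014.
Next Sunday: Nov 9 2014.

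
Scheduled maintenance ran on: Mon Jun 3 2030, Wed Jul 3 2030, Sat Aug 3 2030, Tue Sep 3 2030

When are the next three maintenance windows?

Gaps: 30, 31, 31 days — not constant. Every event is on the 3rd of the month.
Pattern: the 3rd of each month.
October 2030: Thu Oct 3 2030.
November 2030: Sun Nov 3 2030.
December 2030: Tue Dec 3 2030.

Thu Oct 3 2030, Sun Nov 3 2030, Tue Dec 3 2030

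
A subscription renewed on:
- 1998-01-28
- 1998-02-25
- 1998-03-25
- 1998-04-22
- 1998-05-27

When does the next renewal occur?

All dates are Wednesdays, 28, 28, 28, 35 days apart.
Specifically, the 4th Wednesday of each month.
June 1998 — 4th Wednesday is 1998-06-24.

1998-06-24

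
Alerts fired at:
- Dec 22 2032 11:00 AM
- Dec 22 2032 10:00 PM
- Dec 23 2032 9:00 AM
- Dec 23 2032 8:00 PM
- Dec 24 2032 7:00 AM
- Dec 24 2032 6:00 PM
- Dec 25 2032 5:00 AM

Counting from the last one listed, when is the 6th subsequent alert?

Dec 27 2032 11:00 PM

The interval is a steady 11 hours (11, 11, 11, 11, 11, 11).
Dec 25 2032 5:00 AM + 11 h = Dec 25 2032 4:00 PM.
Dec 25 2032 4:00 PM + 11 h = Dec 26 2032 3:00 AM.
Dec 26 2032 3:00 AM + 11 h = Dec 26 2032 2:00 PM.
Dec 26 2032 2:00 PM + 11 h = Dec 27 2032 1:00 AM.
Dec 27 2032 1:00 AM + 11 h = Dec 27 2032 12:00 PM.
Dec 27 2032 12:00 PM + 11 h = Dec 27 2032 11:00 PM.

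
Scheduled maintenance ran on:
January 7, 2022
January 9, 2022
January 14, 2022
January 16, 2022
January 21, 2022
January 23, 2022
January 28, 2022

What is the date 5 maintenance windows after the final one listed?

The gap pattern 2, 5, 2, 5, 2, 5 repeats every 2 events.
These are the Fridays and Sundays of each week.
The following Sunday is January 30, 2022.
The following Friday is February 4, 2022.
The following Sunday is February 6, 2022.
Next Friday: February 11, 2022.
The following Sunday is February 13, 2022.

February 13, 2022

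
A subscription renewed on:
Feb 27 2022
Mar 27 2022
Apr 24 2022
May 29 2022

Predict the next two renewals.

All Sundays; the gaps (28, 28, 35) vary with month length.
This is the last Sunday of each month.
June 2022 ends with Sunday Jun 26 2022.
Last Sunday of July 2022: Jul 31 2022.

Jun 26 2022, Jul 31 2022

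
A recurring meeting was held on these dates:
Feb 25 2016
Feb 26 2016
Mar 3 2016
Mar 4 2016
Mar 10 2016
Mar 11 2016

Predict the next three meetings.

Mar 17 2016, Mar 18 2016, Mar 24 2016

Every event lands on a Thursday or Friday (gaps cycle 1, 6, 1, 6, 1).
So the schedule is: every Thursday and Friday.
Next Thursday: Mar 17 2016.
The following Friday is Mar 18 2016.
Next Thursday: Mar 24 2016.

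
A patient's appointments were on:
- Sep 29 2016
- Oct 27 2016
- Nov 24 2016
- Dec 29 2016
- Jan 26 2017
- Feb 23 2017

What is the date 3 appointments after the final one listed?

All Thursdays; the gaps (28, 28, 35, 28, 28) vary with month length.
This is the last Thursday of each month.
Last Thursday of March 2017: Mar 30 2017.
April 2017 ends with Thursday Apr 27 2017.
Last Thursday of May 2017: May 25 2017.

May 25 2017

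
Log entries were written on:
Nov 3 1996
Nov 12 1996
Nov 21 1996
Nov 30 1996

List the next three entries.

The spacing is 9, 9, 9 days — always 9 days.
Nov 30 1996 + 9 days = Dec 9 1996.
Dec 9 1996 + 9 days = Dec 18 1996.
Dec 18 1996 + 9 days = Dec 27 1996.

Dec 9 1996, Dec 18 1996, Dec 27 1996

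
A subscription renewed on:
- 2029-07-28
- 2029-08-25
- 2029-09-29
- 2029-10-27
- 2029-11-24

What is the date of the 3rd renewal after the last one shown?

All Saturdays; the gaps (28, 35, 28, 28) vary with month length.
This is the last Saturday of each month.
Last Saturday of December 2029: 2029-12-29.
Last Saturday of January 2030: 2030-01-26.
February 2030 ends with Saturday 2030-02-23.

2030-02-23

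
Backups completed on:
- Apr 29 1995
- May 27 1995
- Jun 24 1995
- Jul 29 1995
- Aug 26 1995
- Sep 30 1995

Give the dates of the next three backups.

These are Saturdays with 28, 28, 35, 28, 35-day gaps.
Each is the final Saturday of its month — Apr 29 1995 is past the 28th, so '4th Saturday' doesn't fit.
Last Saturday of October 1995: Oct 28 1995.
November 1995 ends with Saturday Nov 25 1995.
December 1995 ends with Saturday Dec 30 1995.

Oct 28 1995, Nov 25 1995, Dec 30 1995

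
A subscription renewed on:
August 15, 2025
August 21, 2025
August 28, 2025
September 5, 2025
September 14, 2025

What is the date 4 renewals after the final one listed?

October 30, 2025

Gaps: 6, 7, 8, 9 days — each gap is 1 larger than the previous one.
Next gap: 10 days. September 14, 2025 + 10 days = September 24, 2025.
Next gap: 11 days. September 24, 2025 + 11 days = October 5, 2025.
Next gap: 12 days. October 5, 2025 + 12 days = October 17, 2025.
Next gap: 13 days. October 17, 2025 + 13 days = October 30, 2025.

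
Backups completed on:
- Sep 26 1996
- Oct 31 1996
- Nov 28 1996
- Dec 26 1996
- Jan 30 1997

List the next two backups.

All Thursdays; the gaps (35, 28, 28, 35) vary with month length.
This is the last Thursday of each month.
February 1997 ends with Thursday Feb 27 1997.
March 1997 ends with Thursday Mar 27 1997.

Feb 27 1997, Mar 27 1997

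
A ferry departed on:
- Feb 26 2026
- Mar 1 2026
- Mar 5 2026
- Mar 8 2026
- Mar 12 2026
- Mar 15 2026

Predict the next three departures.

Mar 19 2026, Mar 22 2026, Mar 26 2026

Gaps: 3, 4, 3, 4, 3 days — not constant, but cyclic with period 2.
The events fall on every Thursday and Sunday.
Next Thursday: Mar 19 2026.
Next Sunday: Mar 22 2026.
The following Thursday is Mar 26 2026.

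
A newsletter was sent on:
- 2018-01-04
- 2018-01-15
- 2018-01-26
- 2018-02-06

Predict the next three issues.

2018-02-17, 2018-02-28, 2018-03-11

Every event comes 11 days after the last (11, 11, 11).
2018-02-06 + 11 days = 2018-02-17.
2018-02-17 + 11 days = 2018-02-28.
2018-02-28 + 11 days = 2018-03-11.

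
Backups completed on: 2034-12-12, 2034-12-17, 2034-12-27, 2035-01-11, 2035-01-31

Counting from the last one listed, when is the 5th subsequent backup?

The spacing grows by 5 each time: 5, 10, 15, 20 days.
Next gap: 25 days. 2035-01-31 + 25 days = 2035-02-25.
Next gap: 30 days. 2035-02-25 + 30 days = 2035-03-27.
Next gap: 35 days. 2035-03-27 + 35 days = 2035-05-01.
Next gap: 40 days. 2035-05-01 + 40 days = 2035-06-10.
Next gap: 45 days. 2035-06-10 + 45 days = 2035-07-25.

2035-07-25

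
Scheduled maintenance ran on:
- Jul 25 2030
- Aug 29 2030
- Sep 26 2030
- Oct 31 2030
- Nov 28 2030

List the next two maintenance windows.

Dec 26 2030, Jan 30 2031

These are Thursdays with 35, 28, 35, 28-day gaps.
Each is the final Thursday of its month — Aug 29 2030 is past the 28th, so '4th Thursday' doesn't fit.
December 2030 ends with Thursday Dec 26 2030.
January 2031 ends with Thursday Jan 30 2031.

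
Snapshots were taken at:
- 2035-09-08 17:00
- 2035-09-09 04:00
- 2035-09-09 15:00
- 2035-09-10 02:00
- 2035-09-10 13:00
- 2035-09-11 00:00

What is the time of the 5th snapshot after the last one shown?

Spacing: 11, 11, 11, 11, 11 h — constant 11 h.
2035-09-11 00:00 + 11 h = 2035-09-11 11:00.
2035-09-11 11:00 + 11 h = 2035-09-11 22:00.
2035-09-11 22:00 + 11 h = 2035-09-12 09:00.
2035-09-12 09:00 + 11 h = 2035-09-12 20:00.
2035-09-12 20:00 + 11 h = 2035-09-13 07:00.

2035-09-13 07:00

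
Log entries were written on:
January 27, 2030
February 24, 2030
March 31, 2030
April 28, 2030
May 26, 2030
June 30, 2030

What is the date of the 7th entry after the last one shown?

January 26, 2031

Every date is a Sunday; gaps 28, 35, 28, 28, 35 days.
Each is the last Sunday of its month (at least one falls on the 29th or later, ruling out '4th Sunday').
Last Sunday of July 2030: July 28, 2030.
August 2030 ends with Sunday August 25, 2030.
September 2030 ends with Sunday September 29, 2030.
Last Sunday of October 2030: October 27, 2030.
Last Sunday of November 2030: November 24, 2030.
Last Sunday of December 2030: December 29, 2030.
Last Sunday of January 2031: January 26, 2031.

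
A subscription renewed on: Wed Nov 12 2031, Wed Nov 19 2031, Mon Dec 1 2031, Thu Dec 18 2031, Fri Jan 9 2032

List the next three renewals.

Thu Feb 5 2032, Mon Mar 8 2032, Wed Apr 14 2032

The spacing grows by 5 each time: 7, 12, 17, 22 days.
Next gap: 27 days. Fri Jan 9 2032 + 27 days = Thu Feb 5 2032.
Next gap: 32 days. Thu Feb 5 2032 + 32 days = Mon Mar 8 2032.
Next gap: 37 days. Mon Mar 8 2032 + 37 days = Wed Apr 14 2032.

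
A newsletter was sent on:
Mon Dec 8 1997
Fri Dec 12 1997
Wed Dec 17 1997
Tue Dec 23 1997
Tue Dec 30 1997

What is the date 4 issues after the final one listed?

Fri Feb 6 1998

Gaps: 4, 5, 6, 7 days — each gap is 1 larger than the previous one.
Next gap: 8 days. Tue Dec 30 1997 + 8 days = Wed Jan 7 1998.
Next gap: 9 days. Wed Jan 7 1998 + 9 days = Fri Jan 16 1998.
Next gap: 10 days. Fri Jan 16 1998 + 10 days = Mon Jan 26 1998.
Next gap: 11 days. Mon Jan 26 1998 + 11 days = Fri Feb 6 1998.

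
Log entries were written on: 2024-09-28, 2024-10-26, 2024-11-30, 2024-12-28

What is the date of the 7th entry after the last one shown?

Every date is a Saturday; gaps 28, 35, 28 days.
Each is the last Saturday of its month (at least one falls on the 29th or later, ruling out '4th Saturday').
January 2025 ends with Saturday 2025-01-25.
February 2025 ends with Saturday 2025-02-22.
March 2025 ends with Saturday 2025-03-29.
Last Saturday of April 2025: 2025-04-26.
May 2025 ends with Saturday 2025-05-31.
June 2025 ends with Saturday 2025-06-28.
Last Saturday of July 2025: 2025-07-26.

2025-07-26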